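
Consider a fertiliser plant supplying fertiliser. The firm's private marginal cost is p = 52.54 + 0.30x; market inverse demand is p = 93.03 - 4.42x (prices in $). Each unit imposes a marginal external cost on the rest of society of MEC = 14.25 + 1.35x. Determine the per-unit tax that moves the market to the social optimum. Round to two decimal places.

tax = $20.09 per unit

Social marginal cost = private MC + MEC = 66.79 + 1.65x.
Set SMC = demand: 66.79 + 1.65x = 93.03 - 4.42x → x* = 4.3229.
The Pigouvian tax equals MEC at x*: 14.25 + 1.35×4.3229 = 20.0859.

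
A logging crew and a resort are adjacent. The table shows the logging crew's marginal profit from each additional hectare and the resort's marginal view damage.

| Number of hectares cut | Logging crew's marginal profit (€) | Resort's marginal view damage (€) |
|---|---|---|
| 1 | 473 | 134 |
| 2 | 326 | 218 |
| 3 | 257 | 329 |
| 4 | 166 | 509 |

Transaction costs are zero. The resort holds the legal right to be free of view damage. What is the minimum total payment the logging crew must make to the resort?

Efficient level: marginal profit ≥ marginal view damage through level 2, so k* = 2.
With the resort holding the right, the logging crew must at least compensate total damage at k*: 134 + 218 = 352.

€352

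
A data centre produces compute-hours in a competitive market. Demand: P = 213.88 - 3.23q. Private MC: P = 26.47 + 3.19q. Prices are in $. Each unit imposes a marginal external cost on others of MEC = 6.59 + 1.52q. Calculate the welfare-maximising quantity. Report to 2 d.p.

q* = 22.77

Social marginal cost = private MC + MEC = 33.06 + 4.71q.
Set SMC = demand: 33.06 + 4.71q = 213.88 - 3.23q → q* = 22.7733.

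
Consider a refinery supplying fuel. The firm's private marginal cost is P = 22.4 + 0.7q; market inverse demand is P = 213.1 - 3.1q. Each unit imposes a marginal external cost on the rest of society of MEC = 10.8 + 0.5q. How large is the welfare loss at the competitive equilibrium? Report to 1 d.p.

Market equilibrium (private): 22.4 + 0.7q = 213.1 - 3.1q → q_m = 50.1842.
Social marginal cost = private MC + MEC = 33.2 + 1.2q.
Set SMC = demand: 33.2 + 1.2q = 213.1 - 3.1q → q* = 41.8372.
Between q* and q_m the wedge SMC − demand runs linearly from 0 to MEC(q_m), so the loss is a triangle.
DWL = ½ × 8.3470 × 35.8921 = 149.7957.

DWL = 149.8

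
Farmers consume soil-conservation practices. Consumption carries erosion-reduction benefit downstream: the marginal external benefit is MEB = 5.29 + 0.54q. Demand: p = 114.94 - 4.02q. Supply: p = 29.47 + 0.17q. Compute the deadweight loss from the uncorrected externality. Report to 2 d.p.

DWL = 36.42

Market equilibrium (private): 29.47 + 0.17q = 114.94 - 4.02q → q_m = 20.3986.
Social marginal benefit = demand + MEB = 120.23 - 3.48q.
Set SMB = MC: 120.23 - 3.48q = 29.47 + 0.17q → q* = 24.8658.
Between q* and q_m the wedge SMB − MC runs linearly from 0 to MEB(q_m), so the loss is a triangle.
DWL = ½ × 4.4672 × 16.3052 = 36.4193.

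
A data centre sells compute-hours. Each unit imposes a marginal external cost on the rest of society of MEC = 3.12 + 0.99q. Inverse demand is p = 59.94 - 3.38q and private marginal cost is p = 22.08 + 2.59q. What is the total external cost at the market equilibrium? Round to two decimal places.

Market equilibrium (private): 22.08 + 2.59q = 59.94 - 3.38q → q_m = 6.3417.
Total external cost = ∫₀^{q_m} (3.12 + 0.99q) dq = 3.12×6.3417 + ½×0.99×6.3417² = 39.6936.

39.69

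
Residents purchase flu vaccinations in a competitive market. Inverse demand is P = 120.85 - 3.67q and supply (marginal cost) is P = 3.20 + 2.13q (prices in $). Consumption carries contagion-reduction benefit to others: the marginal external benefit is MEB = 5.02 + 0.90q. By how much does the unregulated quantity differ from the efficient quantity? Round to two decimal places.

Market equilibrium (private): 3.20 + 2.13q = 120.85 - 3.67q → q_m = 20.2845.
Social marginal benefit = demand + MEB = 125.87 - 2.77q.
Set SMB = MC: 125.87 - 2.77q = 3.20 + 2.13q → q* = 25.0347.
Gap = |20.2845 − 25.0347| = 4.7502.

4.75 units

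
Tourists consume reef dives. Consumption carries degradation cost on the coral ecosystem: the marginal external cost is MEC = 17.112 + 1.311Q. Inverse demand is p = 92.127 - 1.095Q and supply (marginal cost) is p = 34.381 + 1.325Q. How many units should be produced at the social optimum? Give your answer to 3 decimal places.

Q* = 10.891

Social marginal benefit = demand − MEC = 75.015 - 2.406Q.
Set SMB = MC: 75.015 - 2.406Q = 34.381 + 1.325Q → Q* = 10.8909.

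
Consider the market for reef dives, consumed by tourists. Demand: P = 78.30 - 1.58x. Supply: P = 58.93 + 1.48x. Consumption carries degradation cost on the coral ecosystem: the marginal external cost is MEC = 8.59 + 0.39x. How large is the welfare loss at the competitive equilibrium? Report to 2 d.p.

DWL = 17.72

Market equilibrium (private): 58.93 + 1.48x = 78.30 - 1.58x → x_m = 6.3301.
Social marginal benefit = demand − MEC = 69.71 - 1.97x.
Set SMB = MC: 69.71 - 1.97x = 58.93 + 1.48x → x* = 3.1246.
Between x* and x_m the wedge MC − SMB runs linearly from 0 to MEC(x_m), so the loss is a triangle.
DWL = ½ × 3.2055 × 11.0587 = 17.7243.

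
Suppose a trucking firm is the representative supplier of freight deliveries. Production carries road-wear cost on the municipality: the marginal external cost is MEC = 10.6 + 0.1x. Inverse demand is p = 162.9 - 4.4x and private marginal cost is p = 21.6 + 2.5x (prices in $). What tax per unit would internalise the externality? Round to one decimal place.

Social marginal cost = private MC + MEC = 32.2 + 2.6x.
Set SMC = demand: 32.2 + 2.6x = 162.9 - 4.4x → x* = 18.6714.
The Pigouvian tax equals MEC at x*: 10.6 + 0.1×18.6714 = 12.4671.

tax = $12.5 per unit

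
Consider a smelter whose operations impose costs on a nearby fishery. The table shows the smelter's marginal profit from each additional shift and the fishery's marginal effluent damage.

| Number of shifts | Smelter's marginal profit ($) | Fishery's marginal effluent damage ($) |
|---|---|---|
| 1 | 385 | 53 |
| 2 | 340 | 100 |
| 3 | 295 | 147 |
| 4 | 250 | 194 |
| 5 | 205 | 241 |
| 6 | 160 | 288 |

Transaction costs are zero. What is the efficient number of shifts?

4

Bargaining reaches the level where marginal profit last exceeds marginal effluent damage.
That holds through level 4 (250 ≥ 194) but not at 5 (205 < 241).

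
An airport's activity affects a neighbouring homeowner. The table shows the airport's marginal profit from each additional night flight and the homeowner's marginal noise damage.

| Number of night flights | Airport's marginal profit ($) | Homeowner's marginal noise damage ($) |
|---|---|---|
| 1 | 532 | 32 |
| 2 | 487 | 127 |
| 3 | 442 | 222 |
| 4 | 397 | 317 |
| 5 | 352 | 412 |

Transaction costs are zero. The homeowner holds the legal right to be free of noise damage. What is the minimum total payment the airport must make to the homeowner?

$698

Efficient level: marginal profit ≥ marginal noise damage through level 4, so k* = 4.
With the homeowner holding the right, the airport must at least compensate total damage at k*: 32 + 127 + 222 + 317 = 698.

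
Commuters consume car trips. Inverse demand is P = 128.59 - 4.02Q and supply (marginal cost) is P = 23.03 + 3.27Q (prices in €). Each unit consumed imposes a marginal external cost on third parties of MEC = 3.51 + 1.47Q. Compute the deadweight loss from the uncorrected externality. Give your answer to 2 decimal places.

DWL = €35.09

Market equilibrium (private): 23.03 + 3.27Q = 128.59 - 4.02Q → Q_m = 14.4801.
Social marginal benefit = demand − MEC = 125.08 - 5.49Q.
Set SMB = MC: 125.08 - 5.49Q = 23.03 + 3.27Q → Q* = 11.6495.
Height of the DWL triangle at Q_m is MC(Q_m) − SMB(Q_m) = MEC(Q_m) = 24.7958.
DWL = ½ × 2.8306 × 24.7958 = 35.0935.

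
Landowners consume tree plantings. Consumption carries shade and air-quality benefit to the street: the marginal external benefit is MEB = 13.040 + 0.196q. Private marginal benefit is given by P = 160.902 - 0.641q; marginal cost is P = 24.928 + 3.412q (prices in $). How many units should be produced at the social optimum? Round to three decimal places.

q* = 38.635

Social marginal benefit = demand + MEB = 173.942 - 0.445q.
Set SMB = MC: 173.942 - 0.445q = 24.928 + 3.412q → q* = 38.6347.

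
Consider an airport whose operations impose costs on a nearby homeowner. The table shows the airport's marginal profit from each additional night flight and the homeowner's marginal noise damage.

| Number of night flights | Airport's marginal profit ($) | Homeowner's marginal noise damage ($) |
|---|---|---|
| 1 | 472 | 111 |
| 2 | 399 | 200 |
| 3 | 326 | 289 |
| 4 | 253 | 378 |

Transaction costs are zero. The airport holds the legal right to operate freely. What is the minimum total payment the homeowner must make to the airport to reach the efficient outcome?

$253

Left alone the airport would choose level 4 (marginal profit stays positive).
Efficient level: k* = 3 (marginal profit ≥ marginal noise damage through 3).
The homeowner must at least cover the airport's forgone profit from cutting 4→3: 253 = 253.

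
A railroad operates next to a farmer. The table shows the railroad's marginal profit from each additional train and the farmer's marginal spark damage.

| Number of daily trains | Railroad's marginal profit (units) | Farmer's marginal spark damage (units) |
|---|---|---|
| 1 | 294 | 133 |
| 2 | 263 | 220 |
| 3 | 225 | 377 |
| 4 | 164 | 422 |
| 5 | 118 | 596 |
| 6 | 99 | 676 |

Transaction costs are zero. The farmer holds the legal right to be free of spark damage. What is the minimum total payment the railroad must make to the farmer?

Efficient level: marginal profit ≥ marginal spark damage through level 2, so k* = 2.
With the farmer holding the right, the railroad must at least compensate total damage at k*: 133 + 220 = 353.

353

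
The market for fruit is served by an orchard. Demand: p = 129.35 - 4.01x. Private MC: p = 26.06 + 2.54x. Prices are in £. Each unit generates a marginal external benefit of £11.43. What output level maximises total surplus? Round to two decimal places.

Social marginal cost = private MC − MEB = 14.63 + 2.54x.
Set SMC = demand: 14.63 + 2.54x = 129.35 - 4.01x → x* = 17.5145.

x* = 17.51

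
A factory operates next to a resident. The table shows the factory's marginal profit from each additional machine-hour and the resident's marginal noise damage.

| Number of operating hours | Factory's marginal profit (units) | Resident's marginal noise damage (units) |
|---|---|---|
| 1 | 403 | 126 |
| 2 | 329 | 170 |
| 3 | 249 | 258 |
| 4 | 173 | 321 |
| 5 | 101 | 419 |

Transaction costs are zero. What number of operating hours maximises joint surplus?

Bargaining reaches the level where marginal profit last exceeds marginal noise damage.
That holds through level 2 (329 ≥ 170) but not at 3 (249 < 258).

2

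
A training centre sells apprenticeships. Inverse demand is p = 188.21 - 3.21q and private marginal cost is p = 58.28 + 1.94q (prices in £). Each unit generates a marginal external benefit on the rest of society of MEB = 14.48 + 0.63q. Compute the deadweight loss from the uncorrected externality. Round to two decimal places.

DWL = £102.06

Market equilibrium (private): 58.28 + 1.94q = 188.21 - 3.21q → q_m = 25.2291.
Social marginal cost = private MC − MEB = 43.80 + 1.31q.
Set SMC = demand: 43.80 + 1.31q = 188.21 - 3.21q → q* = 31.9491.
The welfare-loss triangle has base |q_m − q*| and height MEB(q_m) (the vertical gap between SMC and demand is zero at q* and MEB at q_m).
DWL = ½ × 6.7200 × 30.3743 = 102.0576.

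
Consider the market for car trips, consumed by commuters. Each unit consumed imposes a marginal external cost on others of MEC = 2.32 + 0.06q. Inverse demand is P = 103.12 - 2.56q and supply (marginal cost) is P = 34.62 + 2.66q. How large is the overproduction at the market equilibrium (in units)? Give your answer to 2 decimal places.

0.59 units

Market equilibrium (private): 34.62 + 2.66q = 103.12 - 2.56q → q_m = 13.1226.
Social marginal benefit = demand − MEC = 100.80 - 2.62q.
Set SMB = MC: 100.80 - 2.62q = 34.62 + 2.66q → q* = 12.5341.
Gap = |13.1226 − 12.5341| = 0.5885.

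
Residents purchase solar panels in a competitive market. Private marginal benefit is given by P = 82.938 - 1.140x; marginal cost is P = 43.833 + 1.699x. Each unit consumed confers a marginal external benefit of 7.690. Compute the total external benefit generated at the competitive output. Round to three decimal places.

105.924

Market equilibrium (private): 43.833 + 1.699x = 82.938 - 1.140x → x_m = 13.7742.
Total external benefit = MEB × x_m = 7.690 × 13.7742 = 105.9236.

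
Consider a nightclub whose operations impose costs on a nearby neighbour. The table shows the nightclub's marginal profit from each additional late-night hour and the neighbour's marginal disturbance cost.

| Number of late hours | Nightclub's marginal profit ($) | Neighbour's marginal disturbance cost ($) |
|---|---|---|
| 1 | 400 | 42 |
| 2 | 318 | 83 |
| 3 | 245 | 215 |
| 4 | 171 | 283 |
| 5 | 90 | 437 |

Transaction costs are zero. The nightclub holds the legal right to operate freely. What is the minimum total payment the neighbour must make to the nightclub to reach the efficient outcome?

Left alone the nightclub would choose level 5 (marginal profit stays positive).
Efficient level: k* = 3 (marginal profit ≥ marginal disturbance cost through 3).
The neighbour must at least cover the nightclub's forgone profit from cutting 5→3: 171 + 90 = 261.

$261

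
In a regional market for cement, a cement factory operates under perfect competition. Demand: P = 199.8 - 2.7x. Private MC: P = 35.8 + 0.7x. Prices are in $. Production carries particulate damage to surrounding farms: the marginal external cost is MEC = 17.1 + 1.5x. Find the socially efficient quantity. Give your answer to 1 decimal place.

Social marginal cost = private MC + MEC = 52.9 + 2.2x.
Set SMC = demand: 52.9 + 2.2x = 199.8 - 2.7x → x* = 29.9796.

x* = 30.0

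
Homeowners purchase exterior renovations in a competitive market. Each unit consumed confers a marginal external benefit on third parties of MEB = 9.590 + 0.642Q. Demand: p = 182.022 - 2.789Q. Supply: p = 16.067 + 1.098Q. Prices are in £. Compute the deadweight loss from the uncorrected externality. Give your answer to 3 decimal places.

Market equilibrium (private): 16.067 + 1.098Q = 182.022 - 2.789Q → Q_m = 42.6949.
Social marginal benefit = demand + MEB = 191.612 - 2.147Q.
Set SMB = MC: 191.612 - 2.147Q = 16.067 + 1.098Q → Q* = 54.0971.
Height of the DWL triangle at Q_m is SMB(Q_m) − MC(Q_m) = MEB(Q_m) = 37.0001.
DWL = ½ × 11.4022 × 37.0001 = 210.9413.

DWL = £210.941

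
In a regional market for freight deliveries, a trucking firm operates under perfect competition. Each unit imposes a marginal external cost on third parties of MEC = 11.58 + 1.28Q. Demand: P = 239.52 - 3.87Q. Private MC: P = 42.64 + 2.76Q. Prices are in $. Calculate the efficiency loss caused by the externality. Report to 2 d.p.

DWL = $155.45

Market equilibrium (private): 42.64 + 2.76Q = 239.52 - 3.87Q → Q_m = 29.6953.
Social marginal cost = private MC + MEC = 54.22 + 4.04Q.
Set SMC = demand: 54.22 + 4.04Q = 239.52 - 3.87Q → Q* = 23.4260.
Height of the DWL triangle at Q_m is SMC(Q_m) − demand(Q_m) = MEC(Q_m) = 49.5900.
DWL = ½ × 6.2693 × 49.5900 = 155.4473.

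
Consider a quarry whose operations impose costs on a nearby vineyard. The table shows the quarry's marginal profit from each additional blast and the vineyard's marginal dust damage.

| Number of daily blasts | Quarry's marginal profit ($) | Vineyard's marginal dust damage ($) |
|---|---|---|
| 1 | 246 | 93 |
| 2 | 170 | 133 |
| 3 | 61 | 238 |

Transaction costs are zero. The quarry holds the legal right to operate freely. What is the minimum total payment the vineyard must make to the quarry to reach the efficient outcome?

$61

Left alone the quarry would choose level 3 (marginal profit stays positive).
Efficient level: k* = 2 (marginal profit ≥ marginal dust damage through 2).
The vineyard must at least cover the quarry's forgone profit from cutting 3→2: 61 = 61.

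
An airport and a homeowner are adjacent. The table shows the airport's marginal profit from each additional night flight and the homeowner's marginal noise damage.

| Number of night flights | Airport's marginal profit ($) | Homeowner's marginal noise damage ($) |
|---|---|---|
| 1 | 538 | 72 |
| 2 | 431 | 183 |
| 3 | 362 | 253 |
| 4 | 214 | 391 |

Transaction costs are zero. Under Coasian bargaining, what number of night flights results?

Bargaining reaches the level where marginal profit last exceeds marginal noise damage.
That holds through level 3 (362 ≥ 253) but not at 4 (214 < 391).

3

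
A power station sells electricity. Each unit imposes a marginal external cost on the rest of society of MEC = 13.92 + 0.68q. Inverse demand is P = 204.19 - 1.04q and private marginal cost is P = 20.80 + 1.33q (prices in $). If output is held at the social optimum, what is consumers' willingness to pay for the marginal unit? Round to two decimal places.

Social marginal cost = private MC + MEC = 34.72 + 2.01q.
Set SMC = demand: 34.72 + 2.01q = 204.19 - 1.04q → q* = 55.5639.
Consumer price on the demand curve at q*: 204.19 − 1.04×55.5639 = 146.4035.

P = $146.40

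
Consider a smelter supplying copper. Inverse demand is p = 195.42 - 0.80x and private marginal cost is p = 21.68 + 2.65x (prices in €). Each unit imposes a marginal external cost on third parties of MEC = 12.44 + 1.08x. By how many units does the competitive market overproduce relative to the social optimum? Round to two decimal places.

14.75 units

Market equilibrium (private): 21.68 + 2.65x = 195.42 - 0.80x → x_m = 50.3594.
Social marginal cost = private MC + MEC = 34.12 + 3.73x.
Set SMC = demand: 34.12 + 3.73x = 195.42 - 0.80x → x* = 35.6071.
Gap = |50.3594 − 35.6071| = 14.7523.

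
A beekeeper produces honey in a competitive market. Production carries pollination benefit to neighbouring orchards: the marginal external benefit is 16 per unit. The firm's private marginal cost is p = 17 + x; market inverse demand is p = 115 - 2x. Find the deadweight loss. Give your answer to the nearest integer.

DWL = 43

Market equilibrium (private): 17 + x = 115 - 2x → x_m = 32.6667.
Social marginal cost = private MC − MEB = 1 + x.
Set SMC = demand: 1 + x = 115 - 2x → x* = 38.0000.
Between x* and x_m the wedge demand − SMC runs linearly from 0 to MEB(x_m), so the loss is a triangle.
DWL = ½ × 5.3333 × 16.0000 = 42.6664.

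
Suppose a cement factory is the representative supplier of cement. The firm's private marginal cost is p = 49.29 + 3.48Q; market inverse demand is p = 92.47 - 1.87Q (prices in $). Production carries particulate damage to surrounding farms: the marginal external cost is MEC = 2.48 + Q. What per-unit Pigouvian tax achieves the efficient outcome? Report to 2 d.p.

tax = $8.89 per unit

Social marginal cost = private MC + MEC = 51.77 + 4.48Q.
Set SMC = demand: 51.77 + 4.48Q = 92.47 - 1.87Q → Q* = 6.4094.
The Pigouvian tax equals MEC at Q*: 2.48 + 1.00×6.4094 = 8.8894.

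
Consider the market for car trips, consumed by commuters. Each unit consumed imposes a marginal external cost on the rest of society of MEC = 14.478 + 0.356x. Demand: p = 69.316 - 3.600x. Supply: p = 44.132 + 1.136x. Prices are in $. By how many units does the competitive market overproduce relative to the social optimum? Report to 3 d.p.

3.215 units

Market equilibrium (private): 44.132 + 1.136x = 69.316 - 3.600x → x_m = 5.3176.
Social marginal benefit = demand − MEC = 54.838 - 3.956x.
Set SMB = MC: 54.838 - 3.956x = 44.132 + 1.136x → x* = 2.1025.
Gap = |5.3176 − 2.1025| = 3.2151.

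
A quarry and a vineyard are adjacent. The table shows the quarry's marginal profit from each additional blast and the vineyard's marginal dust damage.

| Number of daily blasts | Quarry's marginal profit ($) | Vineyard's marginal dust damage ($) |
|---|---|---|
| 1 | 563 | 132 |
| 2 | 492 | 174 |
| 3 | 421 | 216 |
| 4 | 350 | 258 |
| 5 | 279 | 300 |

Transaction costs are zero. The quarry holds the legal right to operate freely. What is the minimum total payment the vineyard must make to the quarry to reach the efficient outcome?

Left alone the quarry would choose level 5 (marginal profit stays positive).
Efficient level: k* = 4 (marginal profit ≥ marginal dust damage through 4).
The vineyard must at least cover the quarry's forgone profit from cutting 5→4: 279 = 279.

$279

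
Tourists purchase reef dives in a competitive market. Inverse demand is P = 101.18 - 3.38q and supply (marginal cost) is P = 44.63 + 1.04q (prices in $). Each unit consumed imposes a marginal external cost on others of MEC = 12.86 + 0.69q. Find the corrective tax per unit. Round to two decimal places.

tax = $18.76 per unit

Social marginal benefit = demand − MEC = 88.32 - 4.07q.
Set SMB = MC: 88.32 - 4.07q = 44.63 + 1.04q → q* = 8.5499.
The Pigouvian tax equals MEC at q*: 12.86 + 0.69×8.5499 = 18.7594.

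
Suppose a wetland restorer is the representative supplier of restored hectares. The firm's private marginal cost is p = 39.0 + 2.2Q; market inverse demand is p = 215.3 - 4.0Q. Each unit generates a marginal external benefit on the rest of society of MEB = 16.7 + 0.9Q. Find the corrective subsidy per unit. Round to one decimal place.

Social marginal cost = private MC − MEB = 22.3 + 1.3Q.
Set SMC = demand: 22.3 + 1.3Q = 215.3 - 4.0Q → Q* = 36.4151.
The Pigouvian subsidy equals MEB at Q*: 16.7 + 0.9×36.4151 = 49.4736.

subsidy = 49.5 per unit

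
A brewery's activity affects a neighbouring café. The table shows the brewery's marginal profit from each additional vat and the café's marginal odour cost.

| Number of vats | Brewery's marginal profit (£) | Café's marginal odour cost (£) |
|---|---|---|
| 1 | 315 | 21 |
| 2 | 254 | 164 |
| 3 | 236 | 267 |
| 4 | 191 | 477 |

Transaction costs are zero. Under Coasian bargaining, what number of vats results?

Bargaining reaches the level where marginal profit last exceeds marginal odour cost.
That holds through level 2 (254 ≥ 164) but not at 3 (236 < 267).

2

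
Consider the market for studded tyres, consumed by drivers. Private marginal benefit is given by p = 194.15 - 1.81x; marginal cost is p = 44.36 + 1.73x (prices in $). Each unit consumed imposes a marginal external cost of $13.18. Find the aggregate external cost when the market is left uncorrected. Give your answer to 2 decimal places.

$557.69

Market equilibrium (private): 44.36 + 1.73x = 194.15 - 1.81x → x_m = 42.3136.
Total external cost = MEC × x_m = 13.18 × 42.3136 = 557.6932.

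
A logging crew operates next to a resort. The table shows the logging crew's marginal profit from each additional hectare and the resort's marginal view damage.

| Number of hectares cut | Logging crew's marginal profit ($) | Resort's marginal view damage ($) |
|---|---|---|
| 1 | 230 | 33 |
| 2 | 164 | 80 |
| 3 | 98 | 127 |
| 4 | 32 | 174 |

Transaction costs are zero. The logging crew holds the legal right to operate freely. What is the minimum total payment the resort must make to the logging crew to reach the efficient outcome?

Left alone the logging crew would choose level 4 (marginal profit stays positive).
Efficient level: k* = 2 (marginal profit ≥ marginal view damage through 2).
The resort must at least cover the logging crew's forgone profit from cutting 4→2: 98 + 32 = 130.

$130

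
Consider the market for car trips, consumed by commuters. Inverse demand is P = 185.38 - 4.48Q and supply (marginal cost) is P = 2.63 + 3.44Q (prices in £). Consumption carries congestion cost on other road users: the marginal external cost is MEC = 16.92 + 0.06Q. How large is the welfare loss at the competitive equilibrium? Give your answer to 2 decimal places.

Market equilibrium (private): 2.63 + 3.44Q = 185.38 - 4.48Q → Q_m = 23.0745.
Social marginal benefit = demand − MEC = 168.46 - 4.54Q.
Set SMB = MC: 168.46 - 4.54Q = 2.63 + 3.44Q → Q* = 20.7807.
Height of the DWL triangle at Q_m is MC(Q_m) − SMB(Q_m) = MEC(Q_m) = 18.3045.
DWL = ½ × 2.2938 × 18.3045 = 20.9934.

DWL = £20.99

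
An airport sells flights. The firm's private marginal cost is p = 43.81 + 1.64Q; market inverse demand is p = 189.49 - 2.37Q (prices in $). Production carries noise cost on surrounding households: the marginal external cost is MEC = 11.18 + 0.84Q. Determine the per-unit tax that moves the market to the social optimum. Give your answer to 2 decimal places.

tax = $34.47 per unit

Social marginal cost = private MC + MEC = 54.99 + 2.48Q.
Set SMC = demand: 54.99 + 2.48Q = 189.49 - 2.37Q → Q* = 27.7320.
The Pigouvian tax equals MEC at Q*: 11.18 + 0.84×27.7320 = 34.4749.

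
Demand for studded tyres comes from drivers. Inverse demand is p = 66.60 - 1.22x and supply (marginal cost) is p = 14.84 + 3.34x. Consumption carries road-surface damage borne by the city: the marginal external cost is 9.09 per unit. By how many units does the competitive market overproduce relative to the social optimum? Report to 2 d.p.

1.99 units

Market equilibrium (private): 14.84 + 3.34x = 66.60 - 1.22x → x_m = 11.3509.
Social marginal benefit = demand − MEC = 57.51 - 1.22x.
Set SMB = MC: 57.51 - 1.22x = 14.84 + 3.34x → x* = 9.3575.
Gap = |11.3509 − 9.3575| = 1.9934.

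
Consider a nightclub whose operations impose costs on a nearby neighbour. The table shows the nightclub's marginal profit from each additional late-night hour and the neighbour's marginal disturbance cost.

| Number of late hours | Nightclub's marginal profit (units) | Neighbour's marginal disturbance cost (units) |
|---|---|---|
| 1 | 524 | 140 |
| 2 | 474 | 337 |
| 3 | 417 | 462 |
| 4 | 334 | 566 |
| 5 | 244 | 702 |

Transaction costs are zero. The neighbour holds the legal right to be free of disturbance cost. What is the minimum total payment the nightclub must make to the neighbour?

477

Efficient level: marginal profit ≥ marginal disturbance cost through level 2, so k* = 2.
With the neighbour holding the right, the nightclub must at least compensate total damage at k*: 140 + 337 = 477.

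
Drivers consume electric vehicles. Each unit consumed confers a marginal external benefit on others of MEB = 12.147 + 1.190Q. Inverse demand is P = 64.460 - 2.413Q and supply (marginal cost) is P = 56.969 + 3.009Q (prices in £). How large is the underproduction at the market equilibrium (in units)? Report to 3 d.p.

Market equilibrium (private): 56.969 + 3.009Q = 64.460 - 2.413Q → Q_m = 1.3816.
Social marginal benefit = demand + MEB = 76.607 - 1.223Q.
Set SMB = MC: 76.607 - 1.223Q = 56.969 + 3.009Q → Q* = 4.6404.
Gap = |1.3816 − 4.6404| = 3.2588.

3.259 units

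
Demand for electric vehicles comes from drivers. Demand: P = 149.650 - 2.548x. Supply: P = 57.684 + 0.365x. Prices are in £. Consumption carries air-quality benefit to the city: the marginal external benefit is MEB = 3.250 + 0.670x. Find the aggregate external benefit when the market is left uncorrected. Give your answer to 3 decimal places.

Market equilibrium (private): 57.684 + 0.365x = 149.650 - 2.548x → x_m = 31.5709.
Total external benefit = ∫₀^{x_m} (3.250 + 0.670x) dx = 3.250×31.5709 + ½×0.670×31.5709² = 436.5072.

£436.507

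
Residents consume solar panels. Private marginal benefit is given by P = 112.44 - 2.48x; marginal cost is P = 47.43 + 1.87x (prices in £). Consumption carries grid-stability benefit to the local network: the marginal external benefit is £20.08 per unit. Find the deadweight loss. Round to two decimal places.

Market equilibrium (private): 47.43 + 1.87x = 112.44 - 2.48x → x_m = 14.9448.
Social marginal benefit = demand + MEB = 132.52 - 2.48x.
Set SMB = MC: 132.52 - 2.48x = 47.43 + 1.87x → x* = 19.5609.
Between x* and x_m the wedge SMB − MC runs linearly from 0 to MEB(x_m), so the loss is a triangle.
DWL = ½ × 4.6161 × 20.0800 = 46.3456.

DWL = £46.35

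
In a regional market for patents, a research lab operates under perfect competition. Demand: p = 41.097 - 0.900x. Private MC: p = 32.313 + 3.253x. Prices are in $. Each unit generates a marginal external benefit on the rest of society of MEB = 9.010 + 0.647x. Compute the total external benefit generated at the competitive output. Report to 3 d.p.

Market equilibrium (private): 32.313 + 3.253x = 41.097 - 0.900x → x_m = 2.1151.
Total external benefit = ∫₀^{x_m} (9.010 + 0.647x) dx = 9.010×2.1151 + ½×0.647×2.1151² = 20.5043.

$20.504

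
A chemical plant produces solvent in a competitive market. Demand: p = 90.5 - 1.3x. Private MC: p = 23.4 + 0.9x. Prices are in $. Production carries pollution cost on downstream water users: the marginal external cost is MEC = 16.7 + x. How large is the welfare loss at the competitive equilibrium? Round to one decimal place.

Market equilibrium (private): 23.4 + 0.9x = 90.5 - 1.3x → x_m = 30.5000.
Social marginal cost = private MC + MEC = 40.1 + 1.9x.
Set SMC = demand: 40.1 + 1.9x = 90.5 - 1.3x → x* = 15.7500.
Height of the DWL triangle at x_m is SMC(x_m) − demand(x_m) = MEC(x_m) = 47.2000.
DWL = ½ × 14.7500 × 47.2000 = 348.1000.

DWL = $348.1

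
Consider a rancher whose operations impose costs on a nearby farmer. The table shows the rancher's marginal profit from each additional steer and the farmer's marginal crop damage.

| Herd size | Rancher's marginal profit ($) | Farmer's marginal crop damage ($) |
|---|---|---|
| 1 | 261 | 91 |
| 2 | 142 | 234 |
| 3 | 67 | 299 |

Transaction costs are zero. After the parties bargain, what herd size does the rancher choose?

1

Bargaining reaches the level where marginal profit last exceeds marginal crop damage.
That holds through level 1 (261 ≥ 91) but not at 2 (142 < 234).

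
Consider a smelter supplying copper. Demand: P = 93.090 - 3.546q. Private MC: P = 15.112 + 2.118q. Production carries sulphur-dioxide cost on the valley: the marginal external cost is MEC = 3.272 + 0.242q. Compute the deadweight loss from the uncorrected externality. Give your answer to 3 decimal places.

DWL = 3.692

Market equilibrium (private): 15.112 + 2.118q = 93.090 - 3.546q → q_m = 13.7673.
Social marginal cost = private MC + MEC = 18.384 + 2.360q.
Set SMC = demand: 18.384 + 2.360q = 93.090 - 3.546q → q* = 12.6492.
Height of the DWL triangle at q_m is SMC(q_m) − demand(q_m) = MEC(q_m) = 6.6037.
DWL = ½ × 1.1181 × 6.6037 = 3.6918.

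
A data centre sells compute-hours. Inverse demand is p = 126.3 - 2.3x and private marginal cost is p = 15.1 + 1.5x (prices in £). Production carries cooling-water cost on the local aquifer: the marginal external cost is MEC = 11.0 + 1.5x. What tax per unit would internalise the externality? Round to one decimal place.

Social marginal cost = private MC + MEC = 26.1 + 3.0x.
Set SMC = demand: 26.1 + 3.0x = 126.3 - 2.3x → x* = 18.9057.
The Pigouvian tax equals MEC at x*: 11.0 + 1.5×18.9057 = 39.3586.

tax = £39.4 per unit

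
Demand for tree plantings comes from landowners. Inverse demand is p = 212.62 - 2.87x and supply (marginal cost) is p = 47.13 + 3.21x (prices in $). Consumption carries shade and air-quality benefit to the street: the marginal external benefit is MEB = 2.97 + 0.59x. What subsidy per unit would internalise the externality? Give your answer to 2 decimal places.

subsidy = $21.07 per unit

Social marginal benefit = demand + MEB = 215.59 - 2.28x.
Set SMB = MC: 215.59 - 2.28x = 47.13 + 3.21x → x* = 30.6849.
The Pigouvian subsidy equals MEB at x*: 2.97 + 0.59×30.6849 = 21.0741.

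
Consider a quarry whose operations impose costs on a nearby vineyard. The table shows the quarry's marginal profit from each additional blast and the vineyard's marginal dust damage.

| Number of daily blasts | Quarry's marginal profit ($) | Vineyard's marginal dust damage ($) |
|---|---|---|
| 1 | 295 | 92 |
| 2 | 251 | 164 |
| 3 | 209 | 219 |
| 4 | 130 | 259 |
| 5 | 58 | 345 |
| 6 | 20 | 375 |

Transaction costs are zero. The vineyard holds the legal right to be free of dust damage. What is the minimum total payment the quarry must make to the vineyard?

Efficient level: marginal profit ≥ marginal dust damage through level 2, so k* = 2.
With the vineyard holding the right, the quarry must at least compensate total damage at k*: 92 + 164 = 256.

$256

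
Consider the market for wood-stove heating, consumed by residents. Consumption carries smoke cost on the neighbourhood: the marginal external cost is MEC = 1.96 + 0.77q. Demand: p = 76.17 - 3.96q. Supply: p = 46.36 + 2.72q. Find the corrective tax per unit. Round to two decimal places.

Social marginal benefit = demand − MEC = 74.21 - 4.73q.
Set SMB = MC: 74.21 - 4.73q = 46.36 + 2.72q → q* = 3.7383.
The Pigouvian tax equals MEC at q*: 1.96 + 0.77×3.7383 = 4.8385.

tax = 4.84 per unit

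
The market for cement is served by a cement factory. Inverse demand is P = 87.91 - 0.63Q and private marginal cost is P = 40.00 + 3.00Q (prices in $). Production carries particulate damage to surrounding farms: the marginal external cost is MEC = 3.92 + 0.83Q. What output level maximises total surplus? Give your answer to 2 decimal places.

Q* = 9.86

Social marginal cost = private MC + MEC = 43.92 + 3.83Q.
Set SMC = demand: 43.92 + 3.83Q = 87.91 - 0.63Q → Q* = 9.8632.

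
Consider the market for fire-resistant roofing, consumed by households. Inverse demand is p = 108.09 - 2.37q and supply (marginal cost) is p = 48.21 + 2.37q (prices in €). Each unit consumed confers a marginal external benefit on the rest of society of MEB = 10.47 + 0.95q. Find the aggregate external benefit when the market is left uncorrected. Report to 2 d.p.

€208.07

Market equilibrium (private): 48.21 + 2.37q = 108.09 - 2.37q → q_m = 12.6329.
Total external benefit = ∫₀^{q_m} (10.47 + 0.95q) dq = 10.47×12.6329 + ½×0.95×12.6329² = 208.0718.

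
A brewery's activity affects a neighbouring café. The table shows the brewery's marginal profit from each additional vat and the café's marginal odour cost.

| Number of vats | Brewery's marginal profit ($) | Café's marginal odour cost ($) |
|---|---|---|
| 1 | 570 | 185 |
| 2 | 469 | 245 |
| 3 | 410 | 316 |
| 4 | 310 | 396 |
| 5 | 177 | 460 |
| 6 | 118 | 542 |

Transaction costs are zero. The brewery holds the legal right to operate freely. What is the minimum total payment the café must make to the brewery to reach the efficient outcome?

Left alone the brewery would choose level 6 (marginal profit stays positive).
Efficient level: k* = 3 (marginal profit ≥ marginal odour cost through 3).
The café must at least cover the brewery's forgone profit from cutting 6→3: 310 + 177 + 118 = 605.

$605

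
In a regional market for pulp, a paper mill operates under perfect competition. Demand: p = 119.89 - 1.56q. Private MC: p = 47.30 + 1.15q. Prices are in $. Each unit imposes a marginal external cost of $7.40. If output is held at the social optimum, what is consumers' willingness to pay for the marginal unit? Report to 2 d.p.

Social marginal cost = private MC + MEC = 54.70 + 1.15q.
Set SMC = demand: 54.70 + 1.15q = 119.89 - 1.56q → q* = 24.0554.
Consumer price on the demand curve at q*: 119.89 − 1.56×24.0554 = 82.3636.

P = $82.36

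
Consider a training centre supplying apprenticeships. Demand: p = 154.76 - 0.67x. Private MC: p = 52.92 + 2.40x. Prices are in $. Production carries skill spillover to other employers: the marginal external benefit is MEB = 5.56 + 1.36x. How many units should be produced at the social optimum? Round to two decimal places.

Social marginal cost = private MC − MEB = 47.36 + 1.04x.
Set SMC = demand: 47.36 + 1.04x = 154.76 - 0.67x → x* = 62.8070.

x* = 62.81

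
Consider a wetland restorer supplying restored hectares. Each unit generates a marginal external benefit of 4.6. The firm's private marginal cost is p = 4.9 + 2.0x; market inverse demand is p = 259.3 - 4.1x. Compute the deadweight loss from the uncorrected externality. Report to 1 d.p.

Market equilibrium (private): 4.9 + 2.0x = 259.3 - 4.1x → x_m = 41.7049.
Social marginal cost = private MC − MEB = 0.3 + 2.0x.
Set SMC = demand: 0.3 + 2.0x = 259.3 - 4.1x → x* = 42.4590.
Between x* and x_m the wedge demand − SMC runs linearly from 0 to MEB(x_m), so the loss is a triangle.
DWL = ½ × 0.7541 × 4.6000 = 1.7344.

DWL = 1.7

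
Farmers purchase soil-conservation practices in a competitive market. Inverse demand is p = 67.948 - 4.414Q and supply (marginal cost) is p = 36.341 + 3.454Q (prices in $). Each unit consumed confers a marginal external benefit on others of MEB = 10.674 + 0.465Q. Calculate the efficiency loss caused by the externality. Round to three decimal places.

DWL = $10.624

Market equilibrium (private): 36.341 + 3.454Q = 67.948 - 4.414Q → Q_m = 4.0172.
Social marginal benefit = demand + MEB = 78.622 - 3.949Q.
Set SMB = MC: 78.622 - 3.949Q = 36.341 + 3.454Q → Q* = 5.7113.
The welfare-loss triangle has base |Q_m − Q*| and height MEB(Q_m) (the vertical gap between SMB and MC is zero at Q* and MEB at Q_m).
DWL = ½ × 1.6941 × 12.5420 = 10.6237.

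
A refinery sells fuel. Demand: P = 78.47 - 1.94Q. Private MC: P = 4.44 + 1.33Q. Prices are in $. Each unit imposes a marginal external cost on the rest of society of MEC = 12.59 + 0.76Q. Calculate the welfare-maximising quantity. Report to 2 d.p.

Q* = 15.25

Social marginal cost = private MC + MEC = 17.03 + 2.09Q.
Set SMC = demand: 17.03 + 2.09Q = 78.47 - 1.94Q → Q* = 15.2457.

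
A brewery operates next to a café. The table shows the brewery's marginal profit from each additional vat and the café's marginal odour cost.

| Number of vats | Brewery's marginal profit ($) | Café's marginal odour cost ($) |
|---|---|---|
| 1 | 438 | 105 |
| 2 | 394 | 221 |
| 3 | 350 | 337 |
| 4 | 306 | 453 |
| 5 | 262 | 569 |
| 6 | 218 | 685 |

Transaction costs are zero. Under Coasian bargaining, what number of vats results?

3

Bargaining reaches the level where marginal profit last exceeds marginal odour cost.
That holds through level 3 (350 ≥ 337) but not at 4 (306 < 453).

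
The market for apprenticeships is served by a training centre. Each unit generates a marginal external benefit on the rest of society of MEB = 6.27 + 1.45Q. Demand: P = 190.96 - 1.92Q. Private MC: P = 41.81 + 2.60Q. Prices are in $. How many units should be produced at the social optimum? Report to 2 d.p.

Social marginal cost = private MC − MEB = 35.54 + 1.15Q.
Set SMC = demand: 35.54 + 1.15Q = 190.96 - 1.92Q → Q* = 50.6254.

Q* = 50.63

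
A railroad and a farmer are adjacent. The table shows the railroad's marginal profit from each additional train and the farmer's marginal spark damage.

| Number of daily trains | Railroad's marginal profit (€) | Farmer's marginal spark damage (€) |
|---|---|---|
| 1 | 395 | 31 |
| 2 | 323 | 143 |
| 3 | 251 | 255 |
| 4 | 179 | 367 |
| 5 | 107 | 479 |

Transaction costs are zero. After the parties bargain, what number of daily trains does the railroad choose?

2

Bargaining reaches the level where marginal profit last exceeds marginal spark damage.
That holds through level 2 (323 ≥ 143) but not at 3 (251 < 255).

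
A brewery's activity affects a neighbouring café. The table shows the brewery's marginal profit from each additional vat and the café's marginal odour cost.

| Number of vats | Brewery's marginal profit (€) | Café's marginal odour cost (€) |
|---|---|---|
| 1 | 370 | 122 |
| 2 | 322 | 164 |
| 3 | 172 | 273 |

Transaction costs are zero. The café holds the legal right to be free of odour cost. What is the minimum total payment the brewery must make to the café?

€286

Efficient level: marginal profit ≥ marginal odour cost through level 2, so k* = 2.
With the café holding the right, the brewery must at least compensate total damage at k*: 122 + 164 = 286.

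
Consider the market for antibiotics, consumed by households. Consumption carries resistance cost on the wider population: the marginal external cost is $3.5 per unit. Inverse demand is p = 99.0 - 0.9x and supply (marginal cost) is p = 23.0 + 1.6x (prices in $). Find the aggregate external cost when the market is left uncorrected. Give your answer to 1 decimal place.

Market equilibrium (private): 23.0 + 1.6x = 99.0 - 0.9x → x_m = 30.4000.
Total external cost = MEC × x_m = 3.5 × 30.4000 = 106.4000.

$106.4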